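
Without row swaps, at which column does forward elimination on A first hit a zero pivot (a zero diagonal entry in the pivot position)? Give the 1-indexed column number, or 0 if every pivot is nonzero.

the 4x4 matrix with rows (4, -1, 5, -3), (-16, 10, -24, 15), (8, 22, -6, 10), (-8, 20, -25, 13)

Naive forward elimination:
R2 <- R2 - (-4)*R1:  [  0   6  -4   3 ]
R3 <- R3 - (2)*R1:  [   0   24  -16   16 ]
R4 <- R4 - (-2)*R1:  [   0   18  -15    7 ]
R3 <- R3 - (4)*R2:  [ 0  0  0  4 ]
R4 <- R4 - (3)*R2:  [  0   0  -3  -2 ]
Matrix at this point:
[ 4  -1   5  -3 ]
[ 0   6  -4   3 ]
[ 0   0   0   4 ]
[ 0   0  -3  -2 ]
Pivot entry (3,3) is zero but row 4 has -3 in column 3 -> naive elimination stops; a row interchange (e.g. R3 <-> R4) would be required here.

first zero-pivot column = 3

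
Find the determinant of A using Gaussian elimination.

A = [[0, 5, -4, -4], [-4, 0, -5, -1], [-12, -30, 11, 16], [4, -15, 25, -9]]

Forward elimination:
R1 <-> R2   (pivot in column 1 was zero)
[  -4    0  -5  -1 ]
[   0    5  -4  -4 ]
[ -12  -30  11  16 ]
[   4  -15  25  -9 ]
R3 <- R3 - (3)*R1:  [   0  -30   26   19 ]
R4 <- R4 - (-1)*R1:  [   0  -15   20  -10 ]
R3 <- R3 - (-6)*R2:  [  0   0   2  -5 ]
R4 <- R4 - (-3)*R2:  [   0    0    8  -22 ]
R4 <- R4 - (4)*R3:  [  0   0   0  -2 ]
Upper-triangular form:
[ -4  0  -5  -1 ]
[  0  5  -4  -4 ]
[  0  0   2  -5 ]
[  0  0   0  -2 ]
det(A) = (-1)^1 * (-4) * (5) * (2) * (-2) = -80  (1 row swap -> sign -1)

det(A) = -80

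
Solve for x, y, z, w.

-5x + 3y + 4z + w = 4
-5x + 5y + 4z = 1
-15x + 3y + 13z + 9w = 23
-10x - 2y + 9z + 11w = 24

Forward elimination on [A|b]:
R2 <- R2 - (1)*R1:  [  0   2   0  -1  -3 ]
R3 <- R3 - (3)*R1:  [  0  -6   1   6  11 ]
R4 <- R4 - (2)*R1:  [  0  -8   1   9  16 ]
R3 <- R3 - (-3)*R2:  [ 0  0  1  3  2 ]
R4 <- R4 - (-4)*R2:  [ 0  0  1  5  4 ]
R4 <- R4 - (1)*R3:  [ 0  0  0  2  2 ]
Row echelon form:
[ -5  3  4   1  |   4 ]
[  0  2  0  -1  |  -3 ]
[  0  0  1   3  |   2 ]
[  0  0  0   2  |   2 ]
Back-substitution:
w = (2) / 2 = 1
z = (2 - (3)*(1)) / 1 = -1
y = (-3 - (-1)*(1)) / 2 = -1
x = (4 - (3)*(-1) - (4)*(-1) - (1)*(1)) / -5 = -2

(-2, -1, -1, 1)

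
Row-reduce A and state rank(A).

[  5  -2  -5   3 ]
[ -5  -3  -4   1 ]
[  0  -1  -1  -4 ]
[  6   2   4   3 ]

rank(A) = 4

Row reduction:
R2 <- R2 - (-1)*R1:  [  0  -5  -9   4 ]
R4 <- R4 - (6/5)*R1:  [    0  22/5    10  -3/5 ]
R3 <- R3 - (1/5)*R2:  [     0      0    4/5  -24/5 ]
R4 <- R4 - (-22/25)*R2:  [     0      0  52/25  73/25 ]
R4 <- R4 - (13/5)*R3:  [    0     0     0  77/5 ]
Row echelon form:
[ 5  -2   -5      3 ]
[ 0  -5   -9      4 ]
[ 0   0  4/5  -24/5 ]
[ 0   0    0   77/5 ]
Nonzero rows / pivot columns: 4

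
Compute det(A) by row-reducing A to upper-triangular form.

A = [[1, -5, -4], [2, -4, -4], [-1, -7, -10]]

det(A) = -36

Forward elimination:
R2 <- R2 - (2)*R1:  [ 0  6  4 ]
R3 <- R3 - (-1)*R1:  [   0  -12  -14 ]
R3 <- R3 - (-2)*R2:  [  0   0  -6 ]
Upper-triangular form:
[ 1  -5  -4 ]
[ 0   6   4 ]
[ 0   0  -6 ]
det(A) = (-1)^0 * (1) * (6) * (-6) = -36  (0 row swaps -> sign +1)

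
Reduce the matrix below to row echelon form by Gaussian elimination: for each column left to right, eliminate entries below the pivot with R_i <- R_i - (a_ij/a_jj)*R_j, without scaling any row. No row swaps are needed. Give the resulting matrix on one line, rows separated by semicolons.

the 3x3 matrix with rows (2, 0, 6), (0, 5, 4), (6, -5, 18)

REF = [2 0 6; 0 5 4; 0 0 4]

Forward elimination:
R3 <- R3 - (3)*R1:  [  0  -5   0 ]
R3 <- R3 - (-1)*R2:  [ 0  0  4 ]
Row echelon form:
[ 2  0  6 ]
[ 0  5  4 ]
[ 0  0  4 ]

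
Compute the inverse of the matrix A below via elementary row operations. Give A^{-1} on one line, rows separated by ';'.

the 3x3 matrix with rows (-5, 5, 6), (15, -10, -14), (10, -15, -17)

inverse = [-8/5 -1/5 -2/5; 23/5 1 4/5; -5 -1 -1]

Gauss-Jordan on [A | I]:
R1 <- (1/-5)*R1:  [    1    -1  -6/5  |  -1/5     0     0 ]
R2 <- R2 - (15)*R1:  [ 0  5  4  |  3  1  0 ]
R3 <- R3 - (10)*R1:  [  0  -5  -5  |   2   0   1 ]
R2 <- (1/5)*R2:  [   0    1  4/5  |  3/5  1/5    0 ]
R1 <- R1 - (-1)*R2:  [    1     0  -2/5  |   2/5   1/5     0 ]
R3 <- R3 - (-5)*R2:  [  0   0  -1  |   5   1   1 ]
R3 <- (1/-1)*R3:  [  0   0   1  |  -5  -1  -1 ]
R1 <- R1 - (-2/5)*R3:  [    1     0     0  |  -8/5  -1/5  -2/5 ]
R2 <- R2 - (4/5)*R3:  [    0     1     0  |  23/5     1   4/5 ]
Right block of [I | A^{-1}] is the inverse:
[ -8/5  -1/5  -2/5 ]
[ 23/5     1   4/5 ]
[   -5    -1    -1 ]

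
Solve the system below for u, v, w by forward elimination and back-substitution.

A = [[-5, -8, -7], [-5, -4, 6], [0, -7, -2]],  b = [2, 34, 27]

(2, -5, 4)

Forward elimination on [A|b]:
R2 <- R2 - (1)*R1:  [  0   4  13  32 ]
R3 <- R3 - (-7/4)*R2:  [    0     0  83/4    83 ]
Row echelon form:
[ -5  -8    -7  |   2 ]
[  0   4    13  |  32 ]
[  0   0  83/4  |  83 ]
Back-substitution:
w = (83) / (83/4) = 4
v = (32 - (13)*(4)) / 4 = -5
u = (2 - (-8)*(-5) - (-7)*(4)) / -5 = 2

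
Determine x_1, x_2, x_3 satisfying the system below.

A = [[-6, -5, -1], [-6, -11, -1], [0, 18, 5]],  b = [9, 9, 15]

Forward elimination on [A|b]:
R2 <- R2 - (1)*R1:  [  0  -6   0   0 ]
R3 <- R3 - (-3)*R2:  [  0   0   5  15 ]
Row echelon form:
[ -6  -5  -1  |   9 ]
[  0  -6   0  |   0 ]
[  0   0   5  |  15 ]
Back-substitution:
x_3 = (15) / 5 = 3
x_2 = (0) / -6 = 0
x_1 = (9 - (-5)*(0) - (-1)*(3)) / -6 = -2

(-2, 0, 3)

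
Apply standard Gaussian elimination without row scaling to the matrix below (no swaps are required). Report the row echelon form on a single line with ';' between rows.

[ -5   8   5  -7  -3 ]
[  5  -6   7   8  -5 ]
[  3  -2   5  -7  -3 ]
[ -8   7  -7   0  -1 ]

REF = [-5 8 5 -7 -3; 0 2 12 1 -8; 0 0 -44/5 -63/5 32/5; 0 0 0 -57/4 -5]

Forward elimination:
R2 <- R2 - (-1)*R1:  [  0   2  12   1  -8 ]
R3 <- R3 - (-3/5)*R1:  [     0   14/5      8  -56/5  -24/5 ]
R4 <- R4 - (8/5)*R1:  [     0  -29/5    -15   56/5   19/5 ]
R3 <- R3 - (7/5)*R2:  [     0      0  -44/5  -63/5   32/5 ]
R4 <- R4 - (-29/10)*R2:  [      0       0    99/5  141/10   -97/5 ]
R4 <- R4 - (-9/4)*R3:  [     0      0      0  -57/4     -5 ]
Row echelon form:
[ -5  8      5     -7    -3 ]
[  0  2     12      1    -8 ]
[  0  0  -44/5  -63/5  32/5 ]
[  0  0      0  -57/4    -5 ]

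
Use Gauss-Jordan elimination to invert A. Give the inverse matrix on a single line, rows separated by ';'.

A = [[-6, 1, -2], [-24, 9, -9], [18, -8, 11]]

inverse = [-9/40 -1/24 -3/40; -17/20 1/4 1/20; -1/4 1/4 1/4]

Gauss-Jordan on [A | I]:
R1 <- (1/-6)*R1:  [    1  -1/6   1/3  |  -1/6     0     0 ]
R2 <- R2 - (-24)*R1:  [  0   5  -1  |  -4   1   0 ]
R3 <- R3 - (18)*R1:  [  0  -5   5  |   3   0   1 ]
R2 <- (1/5)*R2:  [    0     1  -1/5  |  -4/5   1/5     0 ]
R1 <- R1 - (-1/6)*R2:  [     1      0   3/10  |  -3/10   1/30      0 ]
R3 <- R3 - (-5)*R2:  [  0   0   4  |  -1   1   1 ]
R3 <- (1/4)*R3:  [    0     0     1  |  -1/4   1/4   1/4 ]
R1 <- R1 - (3/10)*R3:  [     1      0      0  |  -9/40  -1/24  -3/40 ]
R2 <- R2 - (-1/5)*R3:  [      0       1       0  |  -17/20     1/4    1/20 ]
Right block of [I | A^{-1}] is the inverse:
[  -9/40  -1/24  -3/40 ]
[ -17/20    1/4   1/20 ]
[   -1/4    1/4    1/4 ]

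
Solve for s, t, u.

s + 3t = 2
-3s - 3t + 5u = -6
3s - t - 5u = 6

(2, 0, 0)

Forward elimination on [A|b]:
R2 <- R2 - (-3)*R1:  [ 0  6  5  0 ]
R3 <- R3 - (3)*R1:  [   0  -10   -5    0 ]
R3 <- R3 - (-5/3)*R2:  [    0     0  10/3     0 ]
Row echelon form:
[ 1  3     0  |  2 ]
[ 0  6     5  |  0 ]
[ 0  0  10/3  |  0 ]
Back-substitution:
u = (0) / (10/3) = 0
t = (0 - (5)*(0)) / 6 = 0
s = (2 - (3)*(0)) / 1 = 2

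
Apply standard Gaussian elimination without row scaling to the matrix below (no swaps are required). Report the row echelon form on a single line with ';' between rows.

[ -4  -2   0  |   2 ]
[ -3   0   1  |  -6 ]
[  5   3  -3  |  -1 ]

REF = [-4 -2 0 2; 0 3/2 1 -15/2; 0 0 -10/3 4]

Forward elimination:
R2 <- R2 - (3/4)*R1:  [     0    3/2      1  -15/2 ]
R3 <- R3 - (-5/4)*R1:  [   0  1/2   -3  3/2 ]
R3 <- R3 - (1/3)*R2:  [     0      0  -10/3      4 ]
Row echelon form:
[ -4   -2      0  |      2 ]
[  0  3/2      1  |  -15/2 ]
[  0    0  -10/3  |      4 ]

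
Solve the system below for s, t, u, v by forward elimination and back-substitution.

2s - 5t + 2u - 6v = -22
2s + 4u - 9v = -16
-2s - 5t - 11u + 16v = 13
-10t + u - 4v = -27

(-1, 2, 1, 2)

Forward elimination on [A|b]:
R2 <- R2 - (1)*R1:  [  0   5   2  -3   6 ]
R3 <- R3 - (-1)*R1:  [   0  -10   -9   10   -9 ]
R3 <- R3 - (-2)*R2:  [  0   0  -5   4   3 ]
R4 <- R4 - (-2)*R2:  [   0    0    5  -10  -15 ]
R4 <- R4 - (-1)*R3:  [   0    0    0   -6  -12 ]
Row echelon form:
[ 2  -5   2  -6  |  -22 ]
[ 0   5   2  -3  |    6 ]
[ 0   0  -5   4  |    3 ]
[ 0   0   0  -6  |  -12 ]
Back-substitution:
v = (-12) / -6 = 2
u = (3 - (4)*(2)) / -5 = 1
t = (6 - (2)*(1) - (-3)*(2)) / 5 = 2
s = (-22 - (-5)*(2) - (2)*(1) - (-6)*(2)) / 2 = -1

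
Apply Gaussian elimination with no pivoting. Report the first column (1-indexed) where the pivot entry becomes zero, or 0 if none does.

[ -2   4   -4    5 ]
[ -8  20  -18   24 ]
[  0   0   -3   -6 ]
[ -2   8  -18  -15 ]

first zero-pivot column = 4

Naive forward elimination:
R2 <- R2 - (4)*R1:  [  0   4  -2   4 ]
R4 <- R4 - (1)*R1:  [   0    4  -14  -20 ]
R4 <- R4 - (1)*R2:  [   0    0  -12  -24 ]
R4 <- R4 - (4)*R3:  [ 0  0  0  0 ]
Matrix at this point:
[ -2  4  -4   5 ]
[  0  4  -2   4 ]
[  0  0  -3  -6 ]
[  0  0   0   0 ]
Pivot entry (4,4) in the last row is zero and there are no rows below to swap with -> zero pivot in column 4 (A is singular).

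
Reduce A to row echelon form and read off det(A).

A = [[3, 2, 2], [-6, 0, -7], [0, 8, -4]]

Forward elimination:
R2 <- R2 - (-2)*R1:  [  0   4  -3 ]
R3 <- R3 - (2)*R2:  [ 0  0  2 ]
Upper-triangular form:
[ 3  2   2 ]
[ 0  4  -3 ]
[ 0  0   2 ]
det(A) = (-1)^0 * (3) * (4) * (2) = 24  (0 row swaps -> sign +1)

det(A) = 24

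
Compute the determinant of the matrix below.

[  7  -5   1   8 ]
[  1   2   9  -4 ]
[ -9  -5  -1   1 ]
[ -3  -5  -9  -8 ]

det(A) = -10024

Forward elimination:
R2 <- R2 - (1/7)*R1:  [     0   19/7   62/7  -36/7 ]
R3 <- R3 - (-9/7)*R1:  [     0  -80/7    2/7   79/7 ]
R4 <- R4 - (-3/7)*R1:  [     0  -50/7  -60/7  -32/7 ]
R3 <- R3 - (-80/19)*R2:  [       0        0   714/19  -197/19 ]
R4 <- R4 - (-50/19)*R2:  [       0        0   280/19  -344/19 ]
R4 <- R4 - (20/51)*R3:  [       0        0        0  -716/51 ]
Upper-triangular form:
[ 7    -5       1        8 ]
[ 0  19/7    62/7    -36/7 ]
[ 0     0  714/19  -197/19 ]
[ 0     0       0  -716/51 ]
det(A) = (-1)^0 * (7) * (19/7) * (714/19) * (-716/51) = -10024  (0 row swaps -> sign +1)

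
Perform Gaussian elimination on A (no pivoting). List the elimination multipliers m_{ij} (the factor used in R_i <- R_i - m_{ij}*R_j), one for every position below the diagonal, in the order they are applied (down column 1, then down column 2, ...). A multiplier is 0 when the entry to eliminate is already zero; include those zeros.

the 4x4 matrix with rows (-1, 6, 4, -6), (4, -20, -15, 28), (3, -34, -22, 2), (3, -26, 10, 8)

multipliers: -4, -3, -3, -4, -2, -4

Forward elimination:
R2 <- R2 - (-4)*R1:  [ 0  4  1  4 ]
R3 <- R3 - (-3)*R1:  [   0  -16  -10  -16 ]
R4 <- R4 - (-3)*R1:  [   0   -8   22  -10 ]
R3 <- R3 - (-4)*R2:  [  0   0  -6   0 ]
R4 <- R4 - (-2)*R2:  [  0   0  24  -2 ]
R4 <- R4 - (-4)*R3:  [  0   0   0  -2 ]
Multipliers (in order of application): m_{21} = -4, m_{31} = -3, m_{41} = -3, m_{32} = -4, m_{42} = -2, m_{43} = -4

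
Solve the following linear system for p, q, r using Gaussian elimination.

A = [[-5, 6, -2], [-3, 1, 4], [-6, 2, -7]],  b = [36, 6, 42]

Forward elimination on [A|b]:
R2 <- R2 - (3/5)*R1:  [     0  -13/5   26/5  -78/5 ]
R3 <- R3 - (6/5)*R1:  [     0  -26/5  -23/5   -6/5 ]
R3 <- R3 - (2)*R2:  [   0    0  -15   30 ]
Row echelon form:
[ -5      6    -2  |     36 ]
[  0  -13/5  26/5  |  -78/5 ]
[  0      0   -15  |     30 ]
Back-substitution:
r = (30) / -15 = -2
q = (-78/5 - (26/5)*(-2)) / (-13/5) = 2
p = (36 - (6)*(2) - (-2)*(-2)) / -5 = -4

(-4, 2, -2)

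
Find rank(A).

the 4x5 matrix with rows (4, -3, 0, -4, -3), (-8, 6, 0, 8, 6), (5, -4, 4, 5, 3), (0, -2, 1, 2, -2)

rank(A) = 3

Row reduction:
R2 <- R2 - (-2)*R1:  [ 0  0  0  0  0 ]
R3 <- R3 - (5/4)*R1:  [    0  -1/4     4    10  27/4 ]
R2 <-> R3   (pivot in column 2 was zero)
[ 4    -3  0  -4    -3 ]
[ 0  -1/4  4  10  27/4 ]
[ 0     0  0   0     0 ]
[ 0    -2  1   2    -2 ]
R4 <- R4 - (8)*R2:  [   0    0  -31  -78  -56 ]
R3 <-> R4   (pivot in column 3 was zero)
[ 4    -3    0   -4    -3 ]
[ 0  -1/4    4   10  27/4 ]
[ 0     0  -31  -78   -56 ]
[ 0     0    0    0     0 ]
Row echelon form:
[ 4    -3    0   -4    -3 ]
[ 0  -1/4    4   10  27/4 ]
[ 0     0  -31  -78   -56 ]
[ 0     0    0    0     0 ]
Nonzero rows / pivot columns: 3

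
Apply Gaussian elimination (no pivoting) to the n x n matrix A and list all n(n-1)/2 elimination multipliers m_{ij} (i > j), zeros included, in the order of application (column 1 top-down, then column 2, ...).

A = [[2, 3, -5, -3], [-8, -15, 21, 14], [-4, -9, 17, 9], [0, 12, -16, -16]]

multipliers: -4, -2, 0, 1, -4, -2

Forward elimination:
R2 <- R2 - (-4)*R1:  [  0  -3   1   2 ]
R3 <- R3 - (-2)*R1:  [  0  -3   7   3 ]
R4: entry in column 1 is already 0 -> m_{41} = 0 (no row operation needed)
R3 <- R3 - (1)*R2:  [ 0  0  6  1 ]
R4 <- R4 - (-4)*R2:  [   0    0  -12   -8 ]
R4 <- R4 - (-2)*R3:  [  0   0   0  -6 ]
Multipliers (in order of application): m_{21} = -4, m_{31} = -2, m_{41} = 0, m_{32} = 1, m_{42} = -4, m_{43} = -2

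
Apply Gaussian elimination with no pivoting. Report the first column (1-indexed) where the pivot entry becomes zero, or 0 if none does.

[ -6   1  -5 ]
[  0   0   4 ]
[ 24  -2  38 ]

first zero-pivot column = 2

Naive forward elimination:
R3 <- R3 - (-4)*R1:  [  0   2  18 ]
Matrix at this point:
[ -6  1  -5 ]
[  0  0   4 ]
[  0  2  18 ]
Pivot entry (2,2) is zero but row 3 has 2 in column 2 -> naive elimination stops; a row interchange (e.g. R2 <-> R3) would be required here.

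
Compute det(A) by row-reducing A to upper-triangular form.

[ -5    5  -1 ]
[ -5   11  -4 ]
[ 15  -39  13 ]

Forward elimination:
R2 <- R2 - (1)*R1:  [  0   6  -3 ]
R3 <- R3 - (-3)*R1:  [   0  -24   10 ]
R3 <- R3 - (-4)*R2:  [  0   0  -2 ]
Upper-triangular form:
[ -5  5  -1 ]
[  0  6  -3 ]
[  0  0  -2 ]
det(A) = (-1)^0 * (-5) * (6) * (-2) = 60  (0 row swaps -> sign +1)

det(A) = 60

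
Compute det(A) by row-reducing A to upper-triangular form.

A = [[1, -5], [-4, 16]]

det(A) = -4

Forward elimination:
R2 <- R2 - (-4)*R1:  [  0  -4 ]
Upper-triangular form:
[ 1  -5 ]
[ 0  -4 ]
det(A) = (-1)^0 * (1) * (-4) = -4  (0 row swaps -> sign +1)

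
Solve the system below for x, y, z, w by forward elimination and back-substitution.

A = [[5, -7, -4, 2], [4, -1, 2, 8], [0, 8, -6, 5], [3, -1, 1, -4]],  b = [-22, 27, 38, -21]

(-1, 3, 1, 4)

Forward elimination on [A|b]:
R2 <- R2 - (4/5)*R1:  [     0   23/5   26/5   32/5  223/5 ]
R4 <- R4 - (3/5)*R1:  [     0   16/5   17/5  -26/5  -39/5 ]
R3 <- R3 - (40/23)*R2:  [       0        0  -346/23  -141/23  -910/23 ]
R4 <- R4 - (16/23)*R2:  [       0        0    -5/23  -222/23  -893/23 ]
R4 <- R4 - (5/346)*R3:  [         0          0          0  -3309/346  -6618/173 ]
Row echelon form:
[ 5    -7       -4          2  |        -22 ]
[ 0  23/5     26/5       32/5  |      223/5 ]
[ 0     0  -346/23    -141/23  |    -910/23 ]
[ 0     0        0  -3309/346  |  -6618/173 ]
Back-substitution:
w = (-6618/173) / (-3309/346) = 4
z = (-910/23 - (-141/23)*(4)) / (-346/23) = 1
y = (223/5 - (26/5)*(1) - (32/5)*(4)) / (23/5) = 3
x = (-22 - (-7)*(3) - (-4)*(1) - (2)*(4)) / 5 = -1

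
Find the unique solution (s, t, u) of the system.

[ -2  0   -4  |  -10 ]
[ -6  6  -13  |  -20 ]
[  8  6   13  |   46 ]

Forward elimination on [A|b]:
R2 <- R2 - (3)*R1:  [  0   6  -1  10 ]
R3 <- R3 - (-4)*R1:  [  0   6  -3   6 ]
R3 <- R3 - (1)*R2:  [  0   0  -2  -4 ]
Row echelon form:
[ -2  0  -4  |  -10 ]
[  0  6  -1  |   10 ]
[  0  0  -2  |   -4 ]
Back-substitution:
u = (-4) / -2 = 2
t = (10 - (-1)*(2)) / 6 = 2
s = (-10 - (-4)*(2)) / -2 = 1

(1, 2, 2)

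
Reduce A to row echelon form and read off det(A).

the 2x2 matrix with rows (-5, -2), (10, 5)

det(A) = -5

Forward elimination:
R2 <- R2 - (-2)*R1:  [ 0  1 ]
Upper-triangular form:
[ -5  -2 ]
[  0   1 ]
det(A) = (-1)^0 * (-5) * (1) = -5  (0 row swaps -> sign +1)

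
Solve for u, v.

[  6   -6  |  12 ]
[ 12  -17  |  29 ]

Forward elimination on [A|b]:
R2 <- R2 - (2)*R1:  [  0  -5   5 ]
Row echelon form:
[ 6  -6  |  12 ]
[ 0  -5  |   5 ]
Back-substitution:
v = (5) / -5 = -1
u = (12 - (-6)*(-1)) / 6 = 1

(1, -1)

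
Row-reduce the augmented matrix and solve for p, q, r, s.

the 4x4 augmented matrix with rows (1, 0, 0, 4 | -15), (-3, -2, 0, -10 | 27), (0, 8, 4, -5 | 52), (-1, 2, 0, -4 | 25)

Forward elimination on [A|b]:
R2 <- R2 - (-3)*R1:  [   0   -2    0    2  -18 ]
R4 <- R4 - (-1)*R1:  [  0   2   0   0  10 ]
R3 <- R3 - (-4)*R2:  [   0    0    4    3  -20 ]
R4 <- R4 - (-1)*R2:  [  0   0   0   2  -8 ]
Row echelon form:
[ 1   0  0  4  |  -15 ]
[ 0  -2  0  2  |  -18 ]
[ 0   0  4  3  |  -20 ]
[ 0   0  0  2  |   -8 ]
Back-substitution:
s = (-8) / 2 = -4
r = (-20 - (3)*(-4)) / 4 = -2
q = (-18 - (2)*(-4)) / -2 = 5
p = (-15 - (4)*(-4)) / 1 = 1

(1, 5, -2, -4)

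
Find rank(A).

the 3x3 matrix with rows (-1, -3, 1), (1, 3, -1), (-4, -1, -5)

rank(A) = 2

Row reduction:
R2 <- R2 - (-1)*R1:  [ 0  0  0 ]
R3 <- R3 - (4)*R1:  [  0  11  -9 ]
R2 <-> R3   (pivot in column 2 was zero)
[ -1  -3   1 ]
[  0  11  -9 ]
[  0   0   0 ]
Row echelon form:
[ -1  -3   1 ]
[  0  11  -9 ]
[  0   0   0 ]
Nonzero rows / pivot columns: 2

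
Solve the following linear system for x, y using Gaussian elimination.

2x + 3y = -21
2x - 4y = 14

Forward elimination on [A|b]:
R2 <- R2 - (1)*R1:  [  0  -7  35 ]
Row echelon form:
[ 2   3  |  -21 ]
[ 0  -7  |   35 ]
Back-substitution:
y = (35) / -7 = -5
x = (-21 - (3)*(-5)) / 2 = -3

(-3, -5)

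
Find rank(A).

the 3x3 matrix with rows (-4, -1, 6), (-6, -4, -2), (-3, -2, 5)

Row reduction:
R2 <- R2 - (3/2)*R1:  [    0  -5/2   -11 ]
R3 <- R3 - (3/4)*R1:  [    0  -5/4   1/2 ]
R3 <- R3 - (1/2)*R2:  [ 0  0  6 ]
Row echelon form:
[ -4    -1    6 ]
[  0  -5/2  -11 ]
[  0     0    6 ]
Nonzero rows / pivot columns: 3

rank(A) = 3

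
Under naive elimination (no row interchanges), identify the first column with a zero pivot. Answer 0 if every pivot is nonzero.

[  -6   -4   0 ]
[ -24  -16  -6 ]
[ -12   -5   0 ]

Naive forward elimination:
R2 <- R2 - (4)*R1:  [  0   0  -6 ]
R3 <- R3 - (2)*R1:  [ 0  3  0 ]
Matrix at this point:
[ -6  -4   0 ]
[  0   0  -6 ]
[  0   3   0 ]
Pivot entry (2,2) is zero but row 3 has 3 in column 2 -> naive elimination stops; a row interchange (e.g. R2 <-> R3) would be required here.

first zero-pivot column = 2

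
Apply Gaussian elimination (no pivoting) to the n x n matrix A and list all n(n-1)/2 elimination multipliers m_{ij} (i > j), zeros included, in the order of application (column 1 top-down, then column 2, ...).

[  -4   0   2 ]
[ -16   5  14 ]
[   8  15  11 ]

Forward elimination:
R2 <- R2 - (4)*R1:  [ 0  5  6 ]
R3 <- R3 - (-2)*R1:  [  0  15  15 ]
R3 <- R3 - (3)*R2:  [  0   0  -3 ]
Multipliers (in order of application): m_{21} = 4, m_{31} = -2, m_{32} = 3

multipliers: 4, -2, 3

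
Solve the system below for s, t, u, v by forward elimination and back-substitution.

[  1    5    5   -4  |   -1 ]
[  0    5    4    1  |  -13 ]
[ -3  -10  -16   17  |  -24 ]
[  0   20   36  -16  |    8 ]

(5, -4, 2, -1)

Forward elimination on [A|b]:
R3 <- R3 - (-3)*R1:  [   0    5   -1    5  -27 ]
R3 <- R3 - (1)*R2:  [   0    0   -5    4  -14 ]
R4 <- R4 - (4)*R2:  [   0    0   20  -20   60 ]
R4 <- R4 - (-4)*R3:  [  0   0   0  -4   4 ]
Row echelon form:
[ 1  5   5  -4  |   -1 ]
[ 0  5   4   1  |  -13 ]
[ 0  0  -5   4  |  -14 ]
[ 0  0   0  -4  |    4 ]
Back-substitution:
v = (4) / -4 = -1
u = (-14 - (4)*(-1)) / -5 = 2
t = (-13 - (4)*(2) - (1)*(-1)) / 5 = -4
s = (-1 - (5)*(-4) - (5)*(2) - (-4)*(-1)) / 1 = 5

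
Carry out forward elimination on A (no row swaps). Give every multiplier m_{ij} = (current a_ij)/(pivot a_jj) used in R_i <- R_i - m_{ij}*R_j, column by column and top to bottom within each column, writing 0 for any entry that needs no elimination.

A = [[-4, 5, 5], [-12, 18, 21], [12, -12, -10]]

multipliers: 3, -3, 1

Forward elimination:
R2 <- R2 - (3)*R1:  [ 0  3  6 ]
R3 <- R3 - (-3)*R1:  [ 0  3  5 ]
R3 <- R3 - (1)*R2:  [  0   0  -1 ]
Multipliers (in order of application): m_{21} = 3, m_{31} = -3, m_{32} = 1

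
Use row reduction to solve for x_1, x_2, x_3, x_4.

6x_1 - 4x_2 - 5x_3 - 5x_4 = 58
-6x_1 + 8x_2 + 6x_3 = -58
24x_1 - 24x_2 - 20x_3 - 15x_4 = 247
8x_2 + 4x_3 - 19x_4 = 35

(-2, -5, -5, -5)

Forward elimination on [A|b]:
R2 <- R2 - (-1)*R1:  [  0   4   1  -5   0 ]
R3 <- R3 - (4)*R1:  [  0  -8   0   5  15 ]
R3 <- R3 - (-2)*R2:  [  0   0   2  -5  15 ]
R4 <- R4 - (2)*R2:  [  0   0   2  -9  35 ]
R4 <- R4 - (1)*R3:  [  0   0   0  -4  20 ]
Row echelon form:
[ 6  -4  -5  -5  |  58 ]
[ 0   4   1  -5  |   0 ]
[ 0   0   2  -5  |  15 ]
[ 0   0   0  -4  |  20 ]
Back-substitution:
x_4 = (20) / -4 = -5
x_3 = (15 - (-5)*(-5)) / 2 = -5
x_2 = (0 - (1)*(-5) - (-5)*(-5)) / 4 = -5
x_1 = (58 - (-4)*(-5) - (-5)*(-5) - (-5)*(-5)) / 6 = -2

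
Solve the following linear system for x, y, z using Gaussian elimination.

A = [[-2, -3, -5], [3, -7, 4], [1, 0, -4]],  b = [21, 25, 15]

Forward elimination on [A|b]:
R2 <- R2 - (-3/2)*R1:  [     0  -23/2   -7/2  113/2 ]
R3 <- R3 - (-1/2)*R1:  [     0   -3/2  -13/2   51/2 ]
R3 <- R3 - (3/23)*R2:  [       0        0  -139/23   417/23 ]
Row echelon form:
[ -2     -3       -5  |      21 ]
[  0  -23/2     -7/2  |   113/2 ]
[  0      0  -139/23  |  417/23 ]
Back-substitution:
z = (417/23) / (-139/23) = -3
y = (113/2 - (-7/2)*(-3)) / (-23/2) = -4
x = (21 - (-3)*(-4) - (-5)*(-3)) / -2 = 3

(3, -4, -3)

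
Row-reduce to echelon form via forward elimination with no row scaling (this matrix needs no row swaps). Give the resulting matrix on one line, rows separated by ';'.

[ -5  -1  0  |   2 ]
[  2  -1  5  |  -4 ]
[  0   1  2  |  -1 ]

Forward elimination:
R2 <- R2 - (-2/5)*R1:  [     0   -7/5      5  -16/5 ]
R3 <- R3 - (-5/7)*R2:  [     0      0   39/7  -23/7 ]
Row echelon form:
[ -5    -1     0  |      2 ]
[  0  -7/5     5  |  -16/5 ]
[  0     0  39/7  |  -23/7 ]

REF = [-5 -1 0 2; 0 -7/5 5 -16/5; 0 0 39/7 -23/7]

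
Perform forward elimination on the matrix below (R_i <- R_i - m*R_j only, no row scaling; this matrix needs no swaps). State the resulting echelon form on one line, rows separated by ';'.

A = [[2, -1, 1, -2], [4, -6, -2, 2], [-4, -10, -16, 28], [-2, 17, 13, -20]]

Forward elimination:
R2 <- R2 - (2)*R1:  [  0  -4  -4   6 ]
R3 <- R3 - (-2)*R1:  [   0  -12  -14   24 ]
R4 <- R4 - (-1)*R1:  [   0   16   14  -22 ]
R3 <- R3 - (3)*R2:  [  0   0  -2   6 ]
R4 <- R4 - (-4)*R2:  [  0   0  -2   2 ]
R4 <- R4 - (1)*R3:  [  0   0   0  -4 ]
Row echelon form:
[ 2  -1   1  -2 ]
[ 0  -4  -4   6 ]
[ 0   0  -2   6 ]
[ 0   0   0  -4 ]

REF = [2 -1 1 -2; 0 -4 -4 6; 0 0 -2 6; 0 0 0 -4]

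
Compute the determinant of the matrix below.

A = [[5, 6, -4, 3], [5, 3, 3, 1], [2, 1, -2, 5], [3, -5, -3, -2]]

det(A) = -1361

Forward elimination:
R2 <- R2 - (1)*R1:  [  0  -3   7  -2 ]
R3 <- R3 - (2/5)*R1:  [    0  -7/5  -2/5  19/5 ]
R4 <- R4 - (3/5)*R1:  [     0  -43/5   -3/5  -19/5 ]
R3 <- R3 - (7/15)*R2:  [     0      0  -11/3  71/15 ]
R4 <- R4 - (43/15)*R2:  [     0      0  -62/3  29/15 ]
R4 <- R4 - (62/11)*R3:  [        0         0         0  -1361/55 ]
Upper-triangular form:
[ 5   6     -4         3 ]
[ 0  -3      7        -2 ]
[ 0   0  -11/3     71/15 ]
[ 0   0      0  -1361/55 ]
det(A) = (-1)^0 * (5) * (-3) * (-11/3) * (-1361/55) = -1361  (0 row swaps -> sign +1)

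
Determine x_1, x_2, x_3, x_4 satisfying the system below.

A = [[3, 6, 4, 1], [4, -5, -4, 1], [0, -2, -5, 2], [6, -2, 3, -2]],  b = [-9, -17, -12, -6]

(-3, -1, 2, -2)

Forward elimination on [A|b]:
R2 <- R2 - (4/3)*R1:  [     0    -13  -28/3   -1/3     -5 ]
R4 <- R4 - (2)*R1:  [   0  -14   -5   -4   12 ]
R3 <- R3 - (2/13)*R2:  [       0        0  -139/39    80/39  -146/13 ]
R4 <- R4 - (14/13)*R2:  [       0        0   197/39  -142/39   226/13 ]
R4 <- R4 - (-197/139)*R3:  [        0         0         0  -102/139   204/139 ]
Row echelon form:
[ 3    6        4         1  |       -9 ]
[ 0  -13    -28/3      -1/3  |       -5 ]
[ 0    0  -139/39     80/39  |  -146/13 ]
[ 0    0        0  -102/139  |  204/139 ]
Back-substitution:
x_4 = (204/139) / (-102/139) = -2
x_3 = (-146/13 - (80/39)*(-2)) / (-139/39) = 2
x_2 = (-5 - (-28/3)*(2) - (-1/3)*(-2)) / -13 = -1
x_1 = (-9 - (6)*(-1) - (4)*(2) - (1)*(-2)) / 3 = -3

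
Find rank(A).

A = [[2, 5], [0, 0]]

Row reduction:
Row echelon form:
[ 2  5 ]
[ 0  0 ]
Nonzero rows / pivot columns: 1

rank(A) = 1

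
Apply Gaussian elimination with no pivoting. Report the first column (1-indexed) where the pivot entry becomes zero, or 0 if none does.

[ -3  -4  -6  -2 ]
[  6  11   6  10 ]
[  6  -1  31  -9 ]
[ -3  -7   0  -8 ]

Naive forward elimination:
R2 <- R2 - (-2)*R1:  [  0   3  -6   6 ]
R3 <- R3 - (-2)*R1:  [   0   -9   19  -13 ]
R4 <- R4 - (1)*R1:  [  0  -3   6  -6 ]
R3 <- R3 - (-3)*R2:  [ 0  0  1  5 ]
R4 <- R4 - (-1)*R2:  [ 0  0  0  0 ]
Matrix at this point:
[ -3  -4  -6  -2 ]
[  0   3  -6   6 ]
[  0   0   1   5 ]
[  0   0   0   0 ]
Pivot entry (4,4) in the last row is zero and there are no rows below to swap with -> zero pivot in column 4 (A is singular).

first zero-pivot column = 4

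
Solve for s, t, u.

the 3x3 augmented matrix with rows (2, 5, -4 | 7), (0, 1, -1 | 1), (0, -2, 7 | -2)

(1, 1, 0)

Forward elimination on [A|b]:
R3 <- R3 - (-2)*R2:  [ 0  0  5  0 ]
Row echelon form:
[ 2  5  -4  |  7 ]
[ 0  1  -1  |  1 ]
[ 0  0   5  |  0 ]
Back-substitution:
u = (0) / 5 = 0
t = (1 - (-1)*(0)) / 1 = 1
s = (7 - (5)*(1) - (-4)*(0)) / 2 = 1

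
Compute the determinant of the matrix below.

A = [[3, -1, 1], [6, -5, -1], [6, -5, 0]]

det(A) = -9

Forward elimination:
R2 <- R2 - (2)*R1:  [  0  -3  -3 ]
R3 <- R3 - (2)*R1:  [  0  -3  -2 ]
R3 <- R3 - (1)*R2:  [ 0  0  1 ]
Upper-triangular form:
[ 3  -1   1 ]
[ 0  -3  -3 ]
[ 0   0   1 ]
det(A) = (-1)^0 * (3) * (-3) * (1) = -9  (0 row swaps -> sign +1)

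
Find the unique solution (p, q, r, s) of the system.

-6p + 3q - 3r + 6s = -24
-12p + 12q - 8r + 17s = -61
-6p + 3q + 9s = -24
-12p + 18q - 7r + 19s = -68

(2, -1, 1, -1)

Forward elimination on [A|b]:
R2 <- R2 - (2)*R1:  [   0    6   -2    5  -13 ]
R3 <- R3 - (1)*R1:  [ 0  0  3  3  0 ]
R4 <- R4 - (2)*R1:  [   0   12   -1    7  -20 ]
R4 <- R4 - (2)*R2:  [  0   0   3  -3   6 ]
R4 <- R4 - (1)*R3:  [  0   0   0  -6   6 ]
Row echelon form:
[ -6  3  -3   6  |  -24 ]
[  0  6  -2   5  |  -13 ]
[  0  0   3   3  |    0 ]
[  0  0   0  -6  |    6 ]
Back-substitution:
s = (6) / -6 = -1
r = (0 - (3)*(-1)) / 3 = 1
q = (-13 - (-2)*(1) - (5)*(-1)) / 6 = -1
p = (-24 - (3)*(-1) - (-3)*(1) - (6)*(-1)) / -6 = 2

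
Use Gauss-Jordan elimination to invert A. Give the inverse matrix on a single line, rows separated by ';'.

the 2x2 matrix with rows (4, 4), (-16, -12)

Gauss-Jordan on [A | I]:
R1 <- (1/4)*R1:  [   1    1  |  1/4    0 ]
R2 <- R2 - (-16)*R1:  [ 0  4  |  4  1 ]
R2 <- (1/4)*R2:  [   0    1  |    1  1/4 ]
R1 <- R1 - (1)*R2:  [    1     0  |  -3/4  -1/4 ]
Right block of [I | A^{-1}] is the inverse:
[ -3/4  -1/4 ]
[    1   1/4 ]

inverse = [-3/4 -1/4; 1 1/4]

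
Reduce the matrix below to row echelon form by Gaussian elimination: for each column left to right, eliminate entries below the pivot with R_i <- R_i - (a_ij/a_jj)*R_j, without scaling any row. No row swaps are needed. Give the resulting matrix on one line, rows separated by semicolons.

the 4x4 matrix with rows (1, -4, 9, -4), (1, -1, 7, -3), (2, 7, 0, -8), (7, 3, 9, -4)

REF = [1 -4 9 -4; 0 3 -2 1; 0 0 -8 -5; 0 0 0 69/2]

Forward elimination:
R2 <- R2 - (1)*R1:  [  0   3  -2   1 ]
R3 <- R3 - (2)*R1:  [   0   15  -18    0 ]
R4 <- R4 - (7)*R1:  [   0   31  -54   24 ]
R3 <- R3 - (5)*R2:  [  0   0  -8  -5 ]
R4 <- R4 - (31/3)*R2:  [      0       0  -100/3    41/3 ]
R4 <- R4 - (25/6)*R3:  [    0     0     0  69/2 ]
Row echelon form:
[ 1  -4   9    -4 ]
[ 0   3  -2     1 ]
[ 0   0  -8    -5 ]
[ 0   0   0  69/2 ]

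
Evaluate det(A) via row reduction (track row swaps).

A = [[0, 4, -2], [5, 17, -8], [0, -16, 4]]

det(A) = 80

Forward elimination:
R1 <-> R2   (pivot in column 1 was zero)
[ 5   17  -8 ]
[ 0    4  -2 ]
[ 0  -16   4 ]
R3 <- R3 - (-4)*R2:  [  0   0  -4 ]
Upper-triangular form:
[ 5  17  -8 ]
[ 0   4  -2 ]
[ 0   0  -4 ]
det(A) = (-1)^1 * (5) * (4) * (-4) = 80  (1 row swap -> sign -1)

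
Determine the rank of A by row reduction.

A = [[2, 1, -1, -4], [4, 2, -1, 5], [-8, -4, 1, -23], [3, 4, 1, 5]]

rank(A) = 3

Row reduction:
R2 <- R2 - (2)*R1:  [  0   0   1  13 ]
R3 <- R3 - (-4)*R1:  [   0    0   -3  -39 ]
R4 <- R4 - (3/2)*R1:  [   0  5/2  5/2   11 ]
R2 <-> R4   (pivot in column 2 was zero)
[ 2    1   -1   -4 ]
[ 0  5/2  5/2   11 ]
[ 0    0   -3  -39 ]
[ 0    0    1   13 ]
R4 <- R4 - (-1/3)*R3:  [ 0  0  0  0 ]
Row echelon form:
[ 2    1   -1   -4 ]
[ 0  5/2  5/2   11 ]
[ 0    0   -3  -39 ]
[ 0    0    0    0 ]
Nonzero rows / pivot columns: 3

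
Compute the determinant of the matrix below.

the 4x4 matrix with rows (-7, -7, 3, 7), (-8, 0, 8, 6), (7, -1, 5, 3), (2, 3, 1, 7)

det(A) = -5936

Forward elimination:
R2 <- R2 - (8/7)*R1:  [    0     8  32/7    -2 ]
R3 <- R3 - (-1)*R1:  [  0  -8   8  10 ]
R4 <- R4 - (-2/7)*R1:  [    0     1  13/7     9 ]
R3 <- R3 - (-1)*R2:  [    0     0  88/7     8 ]
R4 <- R4 - (1/8)*R2:  [    0     0   9/7  37/4 ]
R4 <- R4 - (9/88)*R3:  [      0       0       0  371/44 ]
Upper-triangular form:
[ -7  -7     3       7 ]
[  0   8  32/7      -2 ]
[  0   0  88/7       8 ]
[  0   0     0  371/44 ]
det(A) = (-1)^0 * (-7) * (8) * (88/7) * (371/44) = -5936  (0 row swaps -> sign +1)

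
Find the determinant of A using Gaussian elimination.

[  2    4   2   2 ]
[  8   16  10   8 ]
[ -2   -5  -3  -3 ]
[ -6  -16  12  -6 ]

Forward elimination:
R2 <- R2 - (4)*R1:  [ 0  0  2  0 ]
R3 <- R3 - (-1)*R1:  [  0  -1  -1  -1 ]
R4 <- R4 - (-3)*R1:  [  0  -4  18   0 ]
R2 <-> R3   (pivot in column 2 was zero)
[ 2   4   2   2 ]
[ 0  -1  -1  -1 ]
[ 0   0   2   0 ]
[ 0  -4  18   0 ]
R4 <- R4 - (4)*R2:  [  0   0  22   4 ]
R4 <- R4 - (11)*R3:  [ 0  0  0  4 ]
Upper-triangular form:
[ 2   4   2   2 ]
[ 0  -1  -1  -1 ]
[ 0   0   2   0 ]
[ 0   0   0   4 ]
det(A) = (-1)^1 * (2) * (-1) * (2) * (4) = 16  (1 row swap -> sign -1)

det(A) = 16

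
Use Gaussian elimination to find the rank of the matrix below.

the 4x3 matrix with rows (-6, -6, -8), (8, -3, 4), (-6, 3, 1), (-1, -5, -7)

Row reduction:
R2 <- R2 - (-4/3)*R1:  [     0    -11  -20/3 ]
R3 <- R3 - (1)*R1:  [ 0  9  9 ]
R4 <- R4 - (1/6)*R1:  [     0     -4  -17/3 ]
R3 <- R3 - (-9/11)*R2:  [     0      0  39/11 ]
R4 <- R4 - (4/11)*R2:  [       0        0  -107/33 ]
R4 <- R4 - (-107/117)*R3:  [ 0  0  0 ]
Row echelon form:
[ -6   -6     -8 ]
[  0  -11  -20/3 ]
[  0    0  39/11 ]
[  0    0      0 ]
Nonzero rows / pivot columns: 3

rank(A) = 3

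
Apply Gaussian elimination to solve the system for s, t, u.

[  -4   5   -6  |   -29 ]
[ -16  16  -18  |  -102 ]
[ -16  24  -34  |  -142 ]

Forward elimination on [A|b]:
R2 <- R2 - (4)*R1:  [  0  -4   6  14 ]
R3 <- R3 - (4)*R1:  [   0    4  -10  -26 ]
R3 <- R3 - (-1)*R2:  [   0    0   -4  -12 ]
Row echelon form:
[ -4   5  -6  |  -29 ]
[  0  -4   6  |   14 ]
[  0   0  -4  |  -12 ]
Back-substitution:
u = (-12) / -4 = 3
t = (14 - (6)*(3)) / -4 = 1
s = (-29 - (5)*(1) - (-6)*(3)) / -4 = 4

(4, 1, 3)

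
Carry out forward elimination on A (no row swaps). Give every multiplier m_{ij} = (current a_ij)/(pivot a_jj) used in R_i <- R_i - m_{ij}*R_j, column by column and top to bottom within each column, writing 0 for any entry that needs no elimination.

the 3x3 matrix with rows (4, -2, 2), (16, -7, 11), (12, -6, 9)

multipliers: 4, 3, 0

Forward elimination:
R2 <- R2 - (4)*R1:  [ 0  1  3 ]
R3 <- R3 - (3)*R1:  [ 0  0  3 ]
R3: entry in column 2 is already 0 -> m_{32} = 0 (no row operation needed)
Multipliers (in order of application): m_{21} = 4, m_{31} = 3, m_{32} = 0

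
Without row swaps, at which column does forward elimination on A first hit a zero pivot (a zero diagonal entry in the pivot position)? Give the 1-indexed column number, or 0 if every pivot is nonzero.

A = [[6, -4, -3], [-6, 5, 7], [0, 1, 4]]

Naive forward elimination:
R2 <- R2 - (-1)*R1:  [ 0  1  4 ]
R3 <- R3 - (1)*R2:  [ 0  0  0 ]
Matrix at this point:
[ 6  -4  -3 ]
[ 0   1   4 ]
[ 0   0   0 ]
Pivot entry (3,3) in the last row is zero and there are no rows below to swap with -> zero pivot in column 3 (A is singular).

first zero-pivot column = 3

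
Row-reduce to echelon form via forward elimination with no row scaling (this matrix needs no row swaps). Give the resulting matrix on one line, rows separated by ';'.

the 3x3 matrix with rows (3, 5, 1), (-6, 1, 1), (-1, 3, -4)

Forward elimination:
R2 <- R2 - (-2)*R1:  [  0  11   3 ]
R3 <- R3 - (-1/3)*R1:  [     0   14/3  -11/3 ]
R3 <- R3 - (14/33)*R2:  [       0        0  -163/33 ]
Row echelon form:
[ 3   5        1 ]
[ 0  11        3 ]
[ 0   0  -163/33 ]

REF = [3 5 1; 0 11 3; 0 0 -163/33]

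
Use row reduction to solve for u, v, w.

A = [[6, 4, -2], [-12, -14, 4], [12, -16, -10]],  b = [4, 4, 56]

(2, -2, 0)

Forward elimination on [A|b]:
R2 <- R2 - (-2)*R1:  [  0  -6   0  12 ]
R3 <- R3 - (2)*R1:  [   0  -24   -6   48 ]
R3 <- R3 - (4)*R2:  [  0   0  -6   0 ]
Row echelon form:
[ 6   4  -2  |   4 ]
[ 0  -6   0  |  12 ]
[ 0   0  -6  |   0 ]
Back-substitution:
w = (0) / -6 = 0
v = (12) / -6 = -2
u = (4 - (4)*(-2) - (-2)*(0)) / 6 = 2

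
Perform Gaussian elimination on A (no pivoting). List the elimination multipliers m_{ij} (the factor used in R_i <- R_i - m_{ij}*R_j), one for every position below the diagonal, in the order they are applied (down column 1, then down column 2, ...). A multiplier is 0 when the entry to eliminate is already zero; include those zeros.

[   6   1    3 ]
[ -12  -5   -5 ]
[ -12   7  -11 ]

Forward elimination:
R2 <- R2 - (-2)*R1:  [  0  -3   1 ]
R3 <- R3 - (-2)*R1:  [  0   9  -5 ]
R3 <- R3 - (-3)*R2:  [  0   0  -2 ]
Multipliers (in order of application): m_{21} = -2, m_{31} = -2, m_{32} = -3

multipliers: -2, -2, -3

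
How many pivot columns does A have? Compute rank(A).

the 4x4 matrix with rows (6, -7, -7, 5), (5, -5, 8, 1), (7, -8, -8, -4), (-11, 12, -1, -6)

Row reduction:
R2 <- R2 - (5/6)*R1:  [     0    5/6   83/6  -19/6 ]
R3 <- R3 - (7/6)*R1:  [     0    1/6    1/6  -59/6 ]
R4 <- R4 - (-11/6)*R1:  [     0   -5/6  -83/6   19/6 ]
R3 <- R3 - (1/5)*R2:  [     0      0  -13/5  -46/5 ]
R4 <- R4 - (-1)*R2:  [ 0  0  0  0 ]
Row echelon form:
[ 6   -7     -7      5 ]
[ 0  5/6   83/6  -19/6 ]
[ 0    0  -13/5  -46/5 ]
[ 0    0      0      0 ]
Nonzero rows / pivot columns: 3

rank(A) = 3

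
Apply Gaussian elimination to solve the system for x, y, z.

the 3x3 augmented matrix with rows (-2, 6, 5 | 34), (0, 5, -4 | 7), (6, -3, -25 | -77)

(-3, 3, 2)

Forward elimination on [A|b]:
R3 <- R3 - (-3)*R1:  [   0   15  -10   25 ]
R3 <- R3 - (3)*R2:  [ 0  0  2  4 ]
Row echelon form:
[ -2  6   5  |  34 ]
[  0  5  -4  |   7 ]
[  0  0   2  |   4 ]
Back-substitution:
z = (4) / 2 = 2
y = (7 - (-4)*(2)) / 5 = 3
x = (34 - (6)*(3) - (5)*(2)) / -2 = -3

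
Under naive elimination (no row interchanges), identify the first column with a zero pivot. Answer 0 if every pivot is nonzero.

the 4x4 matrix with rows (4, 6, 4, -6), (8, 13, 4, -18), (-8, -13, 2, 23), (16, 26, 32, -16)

Naive forward elimination:
R2 <- R2 - (2)*R1:  [  0   1  -4  -6 ]
R3 <- R3 - (-2)*R1:  [  0  -1  10  11 ]
R4 <- R4 - (4)*R1:  [  0   2  16   8 ]
R3 <- R3 - (-1)*R2:  [ 0  0  6  5 ]
R4 <- R4 - (2)*R2:  [  0   0  24  20 ]
R4 <- R4 - (4)*R3:  [ 0  0  0  0 ]
Matrix at this point:
[ 4  6   4  -6 ]
[ 0  1  -4  -6 ]
[ 0  0   6   5 ]
[ 0  0   0   0 ]
Pivot entry (4,4) in the last row is zero and there are no rows below to swap with -> zero pivot in column 4 (A is singular).

first zero-pivot column = 4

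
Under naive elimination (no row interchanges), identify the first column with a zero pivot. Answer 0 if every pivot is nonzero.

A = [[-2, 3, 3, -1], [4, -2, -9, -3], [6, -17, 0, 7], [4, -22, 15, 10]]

first zero-pivot column = 0

Naive forward elimination:
R2 <- R2 - (-2)*R1:  [  0   4  -3  -5 ]
R3 <- R3 - (-3)*R1:  [  0  -8   9   4 ]
R4 <- R4 - (-2)*R1:  [   0  -16   21    8 ]
R3 <- R3 - (-2)*R2:  [  0   0   3  -6 ]
R4 <- R4 - (-4)*R2:  [   0    0    9  -12 ]
R4 <- R4 - (3)*R3:  [ 0  0  0  6 ]
All pivots nonzero; naive elimination completes without hitting a zero pivot.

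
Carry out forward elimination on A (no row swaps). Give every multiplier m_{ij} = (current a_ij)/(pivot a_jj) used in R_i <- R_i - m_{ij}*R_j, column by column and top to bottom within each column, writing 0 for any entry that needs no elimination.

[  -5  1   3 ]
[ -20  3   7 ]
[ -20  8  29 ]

multipliers: 4, 4, -4

Forward elimination:
R2 <- R2 - (4)*R1:  [  0  -1  -5 ]
R3 <- R3 - (4)*R1:  [  0   4  17 ]
R3 <- R3 - (-4)*R2:  [  0   0  -3 ]
Multipliers (in order of application): m_{21} = 4, m_{31} = 4, m_{32} = -4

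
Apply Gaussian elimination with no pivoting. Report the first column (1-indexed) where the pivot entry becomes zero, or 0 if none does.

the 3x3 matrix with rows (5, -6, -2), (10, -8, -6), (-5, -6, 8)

first zero-pivot column = 3

Naive forward elimination:
R2 <- R2 - (2)*R1:  [  0   4  -2 ]
R3 <- R3 - (-1)*R1:  [   0  -12    6 ]
R3 <- R3 - (-3)*R2:  [ 0  0  0 ]
Matrix at this point:
[ 5  -6  -2 ]
[ 0   4  -2 ]
[ 0   0   0 ]
Pivot entry (3,3) in the last row is zero and there are no rows below to swap with -> zero pivot in column 3 (A is singular).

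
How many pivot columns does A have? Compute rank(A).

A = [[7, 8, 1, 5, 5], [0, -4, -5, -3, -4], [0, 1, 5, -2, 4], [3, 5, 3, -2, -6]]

Row reduction:
R4 <- R4 - (3/7)*R1:  [     0   11/7   18/7  -29/7  -57/7 ]
R3 <- R3 - (-1/4)*R2:  [     0      0   15/4  -11/4      3 ]
R4 <- R4 - (-11/28)*R2:  [       0        0    17/28  -149/28    -68/7 ]
R4 <- R4 - (17/105)*R3:  [        0         0         0  -512/105     -51/5 ]
Row echelon form:
[ 7   8     1         5      5 ]
[ 0  -4    -5        -3     -4 ]
[ 0   0  15/4     -11/4      3 ]
[ 0   0     0  -512/105  -51/5 ]
Nonzero rows / pivot columns: 4

rank(A) = 4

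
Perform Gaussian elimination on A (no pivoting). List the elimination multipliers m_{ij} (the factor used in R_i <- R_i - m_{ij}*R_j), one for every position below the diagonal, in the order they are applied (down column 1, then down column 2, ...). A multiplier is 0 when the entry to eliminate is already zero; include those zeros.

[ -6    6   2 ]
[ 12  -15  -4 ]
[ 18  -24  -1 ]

Forward elimination:
R2 <- R2 - (-2)*R1:  [  0  -3   0 ]
R3 <- R3 - (-3)*R1:  [  0  -6   5 ]
R3 <- R3 - (2)*R2:  [ 0  0  5 ]
Multipliers (in order of application): m_{21} = -2, m_{31} = -3, m_{32} = 2

multipliers: -2, -3, 2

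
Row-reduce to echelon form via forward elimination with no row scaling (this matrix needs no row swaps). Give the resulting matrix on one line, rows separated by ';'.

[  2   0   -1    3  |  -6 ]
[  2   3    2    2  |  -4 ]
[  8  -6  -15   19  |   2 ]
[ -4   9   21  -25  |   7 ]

Forward elimination:
R2 <- R2 - (1)*R1:  [  0   3   3  -1   2 ]
R3 <- R3 - (4)*R1:  [   0   -6  -11    7   26 ]
R4 <- R4 - (-2)*R1:  [   0    9   19  -19   -5 ]
R3 <- R3 - (-2)*R2:  [  0   0  -5   5  30 ]
R4 <- R4 - (3)*R2:  [   0    0   10  -16  -11 ]
R4 <- R4 - (-2)*R3:  [  0   0   0  -6  49 ]
Row echelon form:
[ 2  0  -1   3  |  -6 ]
[ 0  3   3  -1  |   2 ]
[ 0  0  -5   5  |  30 ]
[ 0  0   0  -6  |  49 ]

REF = [2 0 -1 3 -6; 0 3 3 -1 2; 0 0 -5 5 30; 0 0 0 -6 49]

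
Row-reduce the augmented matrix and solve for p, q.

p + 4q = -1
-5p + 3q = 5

(-1, 0)

Forward elimination on [A|b]:
R2 <- R2 - (-5)*R1:  [  0  23   0 ]
Row echelon form:
[ 1   4  |  -1 ]
[ 0  23  |   0 ]
Back-substitution:
q = (0) / 23 = 0
p = (-1 - (4)*(0)) / 1 = -1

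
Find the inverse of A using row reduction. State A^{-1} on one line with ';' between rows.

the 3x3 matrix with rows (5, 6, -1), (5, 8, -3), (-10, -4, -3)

inverse = [-6/5 11/15 -1/3; 3/2 -5/6 1/3; 2 -4/3 1/3]

Gauss-Jordan on [A | I]:
R1 <- (1/5)*R1:  [    1   6/5  -1/5  |   1/5     0     0 ]
R2 <- R2 - (5)*R1:  [  0   2  -2  |  -1   1   0 ]
R3 <- R3 - (-10)*R1:  [  0   8  -5  |   2   0   1 ]
R2 <- (1/2)*R2:  [    0     1    -1  |  -1/2   1/2     0 ]
R1 <- R1 - (6/5)*R2:  [    1     0     1  |   4/5  -3/5     0 ]
R3 <- R3 - (8)*R2:  [  0   0   3  |   6  -4   1 ]
R3 <- (1/3)*R3:  [    0     0     1  |     2  -4/3   1/3 ]
R1 <- R1 - (1)*R3:  [     1      0      0  |   -6/5  11/15   -1/3 ]
R2 <- R2 - (-1)*R3:  [    0     1     0  |   3/2  -5/6   1/3 ]
Right block of [I | A^{-1}] is the inverse:
[ -6/5  11/15  -1/3 ]
[  3/2   -5/6   1/3 ]
[    2   -4/3   1/3 ]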